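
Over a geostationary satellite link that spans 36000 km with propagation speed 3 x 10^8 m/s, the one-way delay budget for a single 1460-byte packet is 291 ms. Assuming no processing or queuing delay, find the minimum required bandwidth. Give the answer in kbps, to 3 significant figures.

L = 11680 bits.
Propagation delay = 36000000 / 300000000 = 120 ms.
Transmission budget = 291 − 120 = 171 ms.
R ≥ L / t_tx = 11680 bits / 0.171 s = 68.3 kbps.

68.3 kbps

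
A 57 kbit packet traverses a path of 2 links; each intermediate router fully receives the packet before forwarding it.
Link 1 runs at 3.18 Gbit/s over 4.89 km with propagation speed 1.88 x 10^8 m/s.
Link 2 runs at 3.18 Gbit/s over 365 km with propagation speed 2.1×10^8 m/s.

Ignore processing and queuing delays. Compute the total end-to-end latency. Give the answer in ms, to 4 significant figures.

1.800 ms

L = 57000 bits.
Transmission delay per hop = L/R = 57000/3180000000 = 0.0179245 ms; 2 hops → 0.0358491 ms.
Propagation delays (d/s per hop): 0.0260106, 1.7381 ms; sum = 1.76411 ms.
End-to-end = 1.800 ms.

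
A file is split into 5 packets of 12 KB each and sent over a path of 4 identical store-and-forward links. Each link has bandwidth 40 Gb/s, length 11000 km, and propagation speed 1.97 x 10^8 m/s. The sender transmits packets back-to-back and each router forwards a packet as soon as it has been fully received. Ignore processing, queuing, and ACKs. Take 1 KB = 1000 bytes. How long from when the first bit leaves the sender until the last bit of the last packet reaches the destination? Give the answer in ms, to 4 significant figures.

Per-hop transmission t_tx = L/R = 96000/40000000000 = 0.0024 ms.
Per-hop propagation t_prop = 11000000/197000000 = 55.8376 ms.
Pipeline fill: first packet needs 4·t_tx to clear all hops; remaining 4 packets each add one t_tx.
Total = (4+5-1)·t_tx + 4·t_prop = 8·0.0024 + 4·55.8376 = 223.4 ms.

223.4 ms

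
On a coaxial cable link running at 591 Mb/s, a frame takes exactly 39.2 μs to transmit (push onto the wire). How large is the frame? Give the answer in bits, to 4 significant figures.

L = R × t_tx = 591000000 b/s × 3.92e-05 s = 23167.2 bits.

23170 bits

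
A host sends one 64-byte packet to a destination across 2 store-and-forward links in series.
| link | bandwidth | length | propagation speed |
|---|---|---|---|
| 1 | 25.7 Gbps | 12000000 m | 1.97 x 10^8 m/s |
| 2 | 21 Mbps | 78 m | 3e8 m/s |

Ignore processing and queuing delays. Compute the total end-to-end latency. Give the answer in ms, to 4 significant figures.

L = 64 × 8 = 512 bits.
Transmission delays (L/R per hop): 1.99222e-05, 0.024381 ms; sum = 0.0244009 ms.
Propagation delays (d/s per hop): 60.9137, 0.00026 ms; sum = 60.914 ms.
End-to-end = 60.94 ms.

60.94 ms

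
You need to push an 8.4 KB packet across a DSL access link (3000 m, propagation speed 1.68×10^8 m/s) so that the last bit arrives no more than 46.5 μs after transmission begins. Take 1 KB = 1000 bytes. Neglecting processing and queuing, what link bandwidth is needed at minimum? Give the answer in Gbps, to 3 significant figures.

2.35 Gbps

L = 67200 bits.
Propagation delay = 3000 / 168000000 = 17.8571 μs.
Transmission budget = 46.5 − 17.8571 = 28.6429 μs.
R ≥ L / t_tx = 67200 bits / 2.86429e-05 s = 2.35 Gbps.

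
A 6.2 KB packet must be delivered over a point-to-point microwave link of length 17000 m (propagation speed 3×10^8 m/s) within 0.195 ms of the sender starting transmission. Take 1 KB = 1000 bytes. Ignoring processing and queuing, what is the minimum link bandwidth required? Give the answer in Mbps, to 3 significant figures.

359 Mbps

L = 49600 bits.
Propagation delay = 17000 / 300000000 = 0.0566667 ms.
Transmission budget = 0.195 − 0.0566667 = 0.138333 ms.
R ≥ L / t_tx = 49600 bits / 0.000138333 s = 359 Mbps.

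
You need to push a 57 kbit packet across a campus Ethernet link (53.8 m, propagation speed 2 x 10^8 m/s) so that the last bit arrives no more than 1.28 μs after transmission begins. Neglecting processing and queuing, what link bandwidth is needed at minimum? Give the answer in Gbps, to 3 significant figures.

Propagation delay = 53.8 / 200000000 = 0.269 μs.
Transmission budget = 1.28 − 0.269 = 1.011 μs.
R ≥ L / t_tx = 57000 bits / 1.011e-06 s = 56.4 Gbps.

56.4 Gbps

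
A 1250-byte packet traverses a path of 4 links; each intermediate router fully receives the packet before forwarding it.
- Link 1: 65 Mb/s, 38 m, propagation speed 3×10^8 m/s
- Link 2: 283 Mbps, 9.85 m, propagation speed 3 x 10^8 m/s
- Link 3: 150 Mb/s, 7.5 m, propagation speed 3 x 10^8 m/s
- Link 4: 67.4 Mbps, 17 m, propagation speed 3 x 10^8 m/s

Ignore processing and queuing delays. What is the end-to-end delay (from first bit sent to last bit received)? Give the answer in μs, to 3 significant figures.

L = 1250 × 8 = 10000 bits.
Transmission delays (L/R per hop): 153.846, 35.3357, 66.6667, 148.368 μs; sum = 404.216 μs.
Propagation delays (d/s per hop): 0.126667, 0.0328333, 0.025, 0.0566667 μs; sum = 0.241167 μs.
End-to-end = 404 μs.

404 μs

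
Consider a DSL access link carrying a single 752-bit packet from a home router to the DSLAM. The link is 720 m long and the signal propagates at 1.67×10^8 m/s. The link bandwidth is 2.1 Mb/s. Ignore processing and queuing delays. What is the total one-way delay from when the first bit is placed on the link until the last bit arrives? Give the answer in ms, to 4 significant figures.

0.3624 ms

Transmission delay = L/R = 752 / 2100000 = 0.358095 ms.
Propagation delay = d/s = 720 m / 167000000 m/s = 0.00431138 ms.
Total = 0.3624 ms.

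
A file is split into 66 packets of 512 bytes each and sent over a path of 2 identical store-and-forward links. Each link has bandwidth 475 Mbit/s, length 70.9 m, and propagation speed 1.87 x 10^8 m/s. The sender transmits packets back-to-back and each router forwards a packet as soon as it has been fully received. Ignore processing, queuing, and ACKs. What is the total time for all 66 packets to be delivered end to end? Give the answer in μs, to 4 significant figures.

Per-hop transmission t_tx = L/R = 4096/475000000 = 8.62316 μs.
Per-hop propagation t_prop = 70.9/187000000 = 0.379144 μs.
Pipeline fill: first packet needs 2·t_tx to clear all hops; remaining 65 packets each add one t_tx.
Total = (2+66-1)·t_tx + 2·t_prop = 67·8.62316 + 2·0.379144 = 578.5 μs.

578.5 μs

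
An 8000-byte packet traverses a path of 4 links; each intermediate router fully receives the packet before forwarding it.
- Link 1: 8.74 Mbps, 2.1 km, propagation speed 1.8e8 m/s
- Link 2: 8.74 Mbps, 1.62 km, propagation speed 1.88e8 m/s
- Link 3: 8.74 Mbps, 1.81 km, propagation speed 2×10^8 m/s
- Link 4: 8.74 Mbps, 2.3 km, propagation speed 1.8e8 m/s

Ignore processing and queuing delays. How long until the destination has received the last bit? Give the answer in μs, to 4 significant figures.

L = 8000 × 8 = 64000 bits.
Transmission delay per hop = L/R = 64000/8740000 = 7322.65 μs; 4 hops → 29290.6 μs.
Propagation delays (d/s per hop): 11.6667, 8.61702, 9.05, 12.7778 μs; sum = 42.1115 μs.
End-to-end = 29330 μs.

29330 μs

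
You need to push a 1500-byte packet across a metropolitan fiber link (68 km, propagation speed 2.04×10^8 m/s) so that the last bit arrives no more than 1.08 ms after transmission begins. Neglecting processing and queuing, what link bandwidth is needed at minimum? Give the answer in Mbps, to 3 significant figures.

16.1 Mbps

L = 12000 bits.
Propagation delay = 68000 / 204000000 = 0.333333 ms.
Transmission budget = 1.08 − 0.333333 = 0.746667 ms.
R ≥ L / t_tx = 12000 bits / 0.000746667 s = 16.1 Mbps.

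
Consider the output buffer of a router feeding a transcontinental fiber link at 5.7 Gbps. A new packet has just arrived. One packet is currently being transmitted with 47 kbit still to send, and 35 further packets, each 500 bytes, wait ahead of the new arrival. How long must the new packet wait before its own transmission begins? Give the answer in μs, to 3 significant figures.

32.8 μs

Each queued packet: L/R = 4000/5700000000 = 0.701754 μs.
35 queued → 24.5614 μs.
Plus remaining 47000 bits of current packet: 8.24561 μs.
Queuing delay = 32.8 μs.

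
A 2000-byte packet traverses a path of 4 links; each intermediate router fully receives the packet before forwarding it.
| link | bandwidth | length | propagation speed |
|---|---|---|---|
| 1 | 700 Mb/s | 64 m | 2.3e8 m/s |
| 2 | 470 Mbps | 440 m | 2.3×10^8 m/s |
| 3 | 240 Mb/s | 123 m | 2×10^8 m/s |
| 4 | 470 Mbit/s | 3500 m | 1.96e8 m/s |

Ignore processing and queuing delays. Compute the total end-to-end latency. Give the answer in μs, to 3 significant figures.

L = 2000 × 8 = 16000 bits.
Transmission delays (L/R per hop): 22.8571, 34.0426, 66.6667, 34.0426 μs; sum = 157.609 μs.
Propagation delays (d/s per hop): 0.278261, 1.91304, 0.615, 17.8571 μs; sum = 20.6634 μs.
End-to-end = 178 μs.

178 μs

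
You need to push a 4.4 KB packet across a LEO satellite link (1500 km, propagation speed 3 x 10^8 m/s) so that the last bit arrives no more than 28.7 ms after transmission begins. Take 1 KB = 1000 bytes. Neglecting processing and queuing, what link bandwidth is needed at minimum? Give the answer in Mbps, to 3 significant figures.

L = 35200 bits.
Propagation delay = 1500000 / 300000000 = 5 ms.
Transmission budget = 28.7 − 5 = 23.7 ms.
R ≥ L / t_tx = 35200 bits / 0.0237 s = 1.49 Mbps.

1.49 Mbps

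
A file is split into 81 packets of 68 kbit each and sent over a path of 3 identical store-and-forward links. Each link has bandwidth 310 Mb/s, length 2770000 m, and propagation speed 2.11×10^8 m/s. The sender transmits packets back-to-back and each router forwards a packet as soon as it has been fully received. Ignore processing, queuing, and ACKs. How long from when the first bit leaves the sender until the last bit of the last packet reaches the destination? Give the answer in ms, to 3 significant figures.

Per-hop transmission t_tx = L/R = 68000/310000000 = 0.219355 ms.
Per-hop propagation t_prop = 2770000/211000000 = 13.128 ms.
Pipeline fill: first packet needs 3·t_tx to clear all hops; remaining 80 packets each add one t_tx.
Total = (3+81-1)·t_tx + 3·t_prop = 83·0.219355 + 3·13.128 = 57.6 ms.

57.6 ms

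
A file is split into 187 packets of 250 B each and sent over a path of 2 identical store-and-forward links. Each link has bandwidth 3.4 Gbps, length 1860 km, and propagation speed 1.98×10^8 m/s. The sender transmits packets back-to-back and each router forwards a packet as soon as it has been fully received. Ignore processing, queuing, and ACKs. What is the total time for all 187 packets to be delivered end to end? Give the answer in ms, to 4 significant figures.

Per-hop transmission t_tx = L/R = 2000/3400000000 = 0.000588235 ms.
Per-hop propagation t_prop = 1860000/198000000 = 9.39394 ms.
Pipeline fill: first packet needs 2·t_tx to clear all hops; remaining 186 packets each add one t_tx.
Total = (2+187-1)·t_tx + 2·t_prop = 188·0.000588235 + 2·9.39394 = 18.90 ms.

18.90 ms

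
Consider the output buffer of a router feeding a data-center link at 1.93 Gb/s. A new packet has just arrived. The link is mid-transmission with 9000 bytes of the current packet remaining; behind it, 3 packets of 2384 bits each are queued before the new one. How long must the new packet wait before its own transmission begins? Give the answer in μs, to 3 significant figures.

41.0 μs

Each queued packet: L/R = 2384/1930000000 = 1.23523 μs.
3 queued → 3.7057 μs.
Plus remaining 72000 bits of current packet: 37.3057 μs.
Queuing delay = 41.0 μs.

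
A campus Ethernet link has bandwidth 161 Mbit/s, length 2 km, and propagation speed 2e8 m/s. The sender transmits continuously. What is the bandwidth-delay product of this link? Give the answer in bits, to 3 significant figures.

Propagation delay = 2000 / 200000000 = 1e-05 s.
BDP = R × t_prop = 161000000 × 1e-05 = 1610 bits.

1610 bits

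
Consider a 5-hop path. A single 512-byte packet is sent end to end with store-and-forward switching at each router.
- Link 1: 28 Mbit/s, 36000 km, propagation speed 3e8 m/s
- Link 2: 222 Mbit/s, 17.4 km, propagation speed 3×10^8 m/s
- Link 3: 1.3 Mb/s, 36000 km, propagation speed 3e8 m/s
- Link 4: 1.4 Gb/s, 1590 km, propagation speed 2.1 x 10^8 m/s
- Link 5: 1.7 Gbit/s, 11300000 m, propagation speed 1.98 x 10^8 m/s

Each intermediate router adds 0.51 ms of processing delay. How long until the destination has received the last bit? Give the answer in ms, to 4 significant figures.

310.1 ms

L = 512 × 8 = 4096 bits.
Transmission delays (L/R per hop): 0.146286, 0.0184505, 3.15077, 0.00292571, 0.00240941 ms; sum = 3.32084 ms.
Propagation delays (d/s per hop): 120, 0.058, 120, 7.57143, 57.0707 ms; sum = 304.7 ms.
Processing at 4 router(s): 4 × 0.51 ms = 2.04 ms.
End-to-end = 310.1 ms.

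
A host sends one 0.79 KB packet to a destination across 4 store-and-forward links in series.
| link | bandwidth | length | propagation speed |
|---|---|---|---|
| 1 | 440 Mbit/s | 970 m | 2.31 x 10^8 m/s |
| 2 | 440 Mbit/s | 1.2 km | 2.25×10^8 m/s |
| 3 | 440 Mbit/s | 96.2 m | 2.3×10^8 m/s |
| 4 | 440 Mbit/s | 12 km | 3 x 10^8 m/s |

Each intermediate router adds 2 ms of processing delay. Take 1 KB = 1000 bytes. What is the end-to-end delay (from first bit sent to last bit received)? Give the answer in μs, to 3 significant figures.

6110 μs

L = 6320 bits.
Transmission delay per hop = L/R = 6320/440000000 = 14.3636 μs; 4 hops → 57.4545 μs.
Propagation delays (d/s per hop): 4.19913, 5.33333, 0.418261, 40 μs; sum = 49.9507 μs.
Processing at 3 router(s): 3 × 2 ms = 6000 μs.
End-to-end = 6110 μs.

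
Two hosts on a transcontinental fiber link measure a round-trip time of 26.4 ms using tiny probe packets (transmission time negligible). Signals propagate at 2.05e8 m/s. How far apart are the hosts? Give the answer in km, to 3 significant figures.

One-way propagation = RTT/2 = 13.2 ms.
d = s × t = 2.05e+08 × 0.0132 = 2710 km.

2710 km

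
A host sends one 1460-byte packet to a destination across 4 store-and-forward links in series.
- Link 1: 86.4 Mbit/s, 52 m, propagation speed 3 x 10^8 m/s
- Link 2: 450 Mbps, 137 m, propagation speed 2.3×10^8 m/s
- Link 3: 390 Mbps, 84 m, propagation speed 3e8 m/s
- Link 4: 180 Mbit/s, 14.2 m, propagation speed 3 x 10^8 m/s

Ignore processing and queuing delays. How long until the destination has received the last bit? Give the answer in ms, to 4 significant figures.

L = 1460 × 8 = 11680 bits.
Transmission delays (L/R per hop): 0.135185, 0.0259556, 0.0299487, 0.0648889 ms; sum = 0.255978 ms.
Propagation delays (d/s per hop): 0.000173333, 0.000595652, 0.00028, 4.73333e-05 ms; sum = 0.00109632 ms.
End-to-end = 0.2571 ms.

0.2571 ms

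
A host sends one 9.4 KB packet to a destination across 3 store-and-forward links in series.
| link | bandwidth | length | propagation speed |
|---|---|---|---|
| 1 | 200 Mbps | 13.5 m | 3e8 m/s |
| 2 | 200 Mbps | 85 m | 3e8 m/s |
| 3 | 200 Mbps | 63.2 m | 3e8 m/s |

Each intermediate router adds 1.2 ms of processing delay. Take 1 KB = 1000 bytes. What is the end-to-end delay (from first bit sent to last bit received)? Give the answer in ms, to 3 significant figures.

L = 75200 bits.
Transmission delay per hop = L/R = 75200/200000000 = 0.376 ms; 3 hops → 1.128 ms.
Propagation delays (d/s per hop): 4.5e-05, 0.000283333, 0.000210667 ms; sum = 0.000539 ms.
Processing at 2 router(s): 2 × 1.2 ms = 2.4 ms.
End-to-end = 3.53 ms.

3.53 ms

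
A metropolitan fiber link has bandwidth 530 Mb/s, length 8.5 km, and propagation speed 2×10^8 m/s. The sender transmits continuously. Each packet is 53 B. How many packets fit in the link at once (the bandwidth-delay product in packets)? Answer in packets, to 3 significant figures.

Propagation delay = 8500 / 200000000 = 4.25e-05 s.
BDP = R × t_prop = 530000000 × 4.25e-05 = 22525 bits.
In packets of 424 bits: 53.1 packets.

53.1 packets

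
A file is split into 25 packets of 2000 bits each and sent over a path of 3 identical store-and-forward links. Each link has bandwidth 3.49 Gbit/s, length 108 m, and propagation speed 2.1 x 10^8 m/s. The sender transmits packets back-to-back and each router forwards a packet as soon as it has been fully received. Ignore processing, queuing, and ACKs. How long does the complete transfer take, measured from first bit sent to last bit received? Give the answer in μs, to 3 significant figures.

17.0 μs

Per-hop transmission t_tx = L/R = 2000/3490000000 = 0.573066 μs.
Per-hop propagation t_prop = 108/210000000 = 0.514286 μs.
Pipeline fill: first packet needs 3·t_tx to clear all hops; remaining 24 packets each add one t_tx.
Total = (3+25-1)·t_tx + 3·t_prop = 27·0.573066 + 3·0.514286 = 17.0 μs.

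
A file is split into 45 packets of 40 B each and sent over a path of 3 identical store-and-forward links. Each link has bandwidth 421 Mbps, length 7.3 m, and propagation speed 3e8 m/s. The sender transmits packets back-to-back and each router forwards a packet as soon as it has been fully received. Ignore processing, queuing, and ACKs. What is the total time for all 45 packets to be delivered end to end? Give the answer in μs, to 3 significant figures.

Per-hop transmission t_tx = L/R = 320/421000000 = 0.760095 μs.
Per-hop propagation t_prop = 7.3/300000000 = 0.0243333 μs.
Pipeline fill: first packet needs 3·t_tx to clear all hops; remaining 44 packets each add one t_tx.
Total = (3+45-1)·t_tx + 3·t_prop = 47·0.760095 + 3·0.0243333 = 35.8 μs.

35.8 μs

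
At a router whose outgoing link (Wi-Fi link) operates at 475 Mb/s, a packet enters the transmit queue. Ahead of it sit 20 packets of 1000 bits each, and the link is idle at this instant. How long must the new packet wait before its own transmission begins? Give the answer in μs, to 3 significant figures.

42.1 μs

Each queued packet: L/R = 1000/475000000 = 2.10526 μs.
20 queued → 42.1053 μs.
Queuing delay = 42.1 μs.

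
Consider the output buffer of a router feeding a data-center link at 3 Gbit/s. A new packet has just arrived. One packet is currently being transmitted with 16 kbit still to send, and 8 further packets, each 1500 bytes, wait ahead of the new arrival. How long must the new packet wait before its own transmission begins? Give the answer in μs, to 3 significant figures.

Each queued packet: L/R = 12000/3000000000 = 4 μs.
8 queued → 32 μs.
Plus remaining 16000 bits of current packet: 5.33333 μs.
Queuing delay = 37.3 μs.

37.3 μs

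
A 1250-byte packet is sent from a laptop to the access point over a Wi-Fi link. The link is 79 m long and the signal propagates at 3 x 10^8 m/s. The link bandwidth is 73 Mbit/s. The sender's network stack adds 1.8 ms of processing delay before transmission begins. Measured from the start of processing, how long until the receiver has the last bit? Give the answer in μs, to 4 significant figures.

1937 μs

L = 1250 × 8 = 10000 bits.
Transmission delay = L/R = 10000 / 73000000 = 136.986 μs.
Propagation delay = d/s = 79 m / 300000000 m/s = 0.263333 μs.
Plus processing delay 1.8 ms = 1800 μs.
Total = 1937 μs.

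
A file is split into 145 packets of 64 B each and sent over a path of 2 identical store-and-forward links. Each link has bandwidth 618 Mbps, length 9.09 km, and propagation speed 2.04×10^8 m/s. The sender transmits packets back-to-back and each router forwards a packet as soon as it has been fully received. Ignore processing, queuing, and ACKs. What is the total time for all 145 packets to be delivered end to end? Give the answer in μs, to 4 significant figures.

210.1 μs

Per-hop transmission t_tx = L/R = 512/618000000 = 0.828479 μs.
Per-hop propagation t_prop = 9090/204000000 = 44.5588 μs.
Pipeline fill: first packet needs 2·t_tx to clear all hops; remaining 144 packets each add one t_tx.
Total = (2+145-1)·t_tx + 2·t_prop = 146·0.828479 + 2·44.5588 = 210.1 μs.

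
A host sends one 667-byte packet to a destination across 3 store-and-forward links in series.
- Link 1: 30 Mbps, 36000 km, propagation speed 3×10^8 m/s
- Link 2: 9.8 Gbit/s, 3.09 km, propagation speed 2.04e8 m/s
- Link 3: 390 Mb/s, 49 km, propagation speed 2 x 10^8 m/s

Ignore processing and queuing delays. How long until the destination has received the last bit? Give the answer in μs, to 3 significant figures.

120000 μs

L = 667 × 8 = 5336 bits.
Transmission delays (L/R per hop): 177.867, 0.54449, 13.6821 μs; sum = 192.093 μs.
Propagation delays (d/s per hop): 120000, 15.1471, 245 μs; sum = 120260 μs.
End-to-end = 120000 μs.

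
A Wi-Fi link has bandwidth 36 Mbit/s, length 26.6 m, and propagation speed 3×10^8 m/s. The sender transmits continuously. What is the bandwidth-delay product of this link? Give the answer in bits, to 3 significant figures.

3.19 bits

Propagation delay = 26.6 / 300000000 = 8.86667e-08 s.
BDP = R × t_prop = 36000000 × 8.86667e-08 = 3.192 bits.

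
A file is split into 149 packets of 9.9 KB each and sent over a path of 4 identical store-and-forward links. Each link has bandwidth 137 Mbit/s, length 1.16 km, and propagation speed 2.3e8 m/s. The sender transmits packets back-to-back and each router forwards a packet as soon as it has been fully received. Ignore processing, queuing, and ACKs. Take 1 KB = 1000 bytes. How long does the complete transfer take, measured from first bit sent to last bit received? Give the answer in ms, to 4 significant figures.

Per-hop transmission t_tx = L/R = 79200/137000000 = 0.578102 ms.
Per-hop propagation t_prop = 1160/2.3e+08 = 0.00504348 ms.
Pipeline fill: first packet needs 4·t_tx to clear all hops; remaining 148 packets each add one t_tx.
Total = (4+149-1)·t_tx + 4·t_prop = 152·0.578102 + 4·0.00504348 = 87.89 ms.

87.89 ms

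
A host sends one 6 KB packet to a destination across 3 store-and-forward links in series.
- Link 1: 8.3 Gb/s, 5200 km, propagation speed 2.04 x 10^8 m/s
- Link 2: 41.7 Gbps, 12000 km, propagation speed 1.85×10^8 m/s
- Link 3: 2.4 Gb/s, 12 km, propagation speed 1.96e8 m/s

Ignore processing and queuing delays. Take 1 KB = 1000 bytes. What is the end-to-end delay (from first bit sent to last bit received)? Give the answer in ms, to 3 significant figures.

L = 48000 bits.
Transmission delays (L/R per hop): 0.00578313, 0.00115108, 0.02 ms; sum = 0.0269342 ms.
Propagation delays (d/s per hop): 25.4902, 64.8649, 0.0612245 ms; sum = 90.4163 ms.
End-to-end = 90.4 ms.

90.4 ms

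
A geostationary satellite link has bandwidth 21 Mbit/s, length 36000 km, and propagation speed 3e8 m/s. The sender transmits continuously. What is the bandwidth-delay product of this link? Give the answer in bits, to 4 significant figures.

2520000 bits

Propagation delay = 36000000 / 300000000 = 0.12 s.
BDP = R × t_prop = 21000000 × 0.12 = 2520000 bits.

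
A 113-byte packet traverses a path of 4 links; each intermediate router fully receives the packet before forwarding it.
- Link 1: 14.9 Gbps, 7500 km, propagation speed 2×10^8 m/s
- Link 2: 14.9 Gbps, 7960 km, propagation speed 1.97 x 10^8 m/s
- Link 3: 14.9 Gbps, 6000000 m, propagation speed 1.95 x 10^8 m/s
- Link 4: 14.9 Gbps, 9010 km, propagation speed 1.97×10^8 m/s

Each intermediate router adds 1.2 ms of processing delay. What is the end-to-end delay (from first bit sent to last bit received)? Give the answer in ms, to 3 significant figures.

158 ms

L = 113 × 8 = 904 bits.
Transmission delay per hop = L/R = 904/14900000000 = 6.06711e-05 ms; 4 hops → 0.000242685 ms.
Propagation delays (d/s per hop): 37.5, 40.4061, 30.7692, 45.736 ms; sum = 154.411 ms.
Processing at 3 router(s): 3 × 1.2 ms = 3.6 ms.
End-to-end = 158 ms.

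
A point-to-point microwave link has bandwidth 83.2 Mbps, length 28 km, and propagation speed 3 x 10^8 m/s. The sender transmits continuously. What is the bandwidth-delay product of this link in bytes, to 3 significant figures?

Propagation delay = 28000 / 300000000 = 9.33333e-05 s.
BDP = R × t_prop = 83200000 × 9.33333e-05 = 7765.33 bits.
In bytes: 7765.33/8 = 971 bytes.

971 bytes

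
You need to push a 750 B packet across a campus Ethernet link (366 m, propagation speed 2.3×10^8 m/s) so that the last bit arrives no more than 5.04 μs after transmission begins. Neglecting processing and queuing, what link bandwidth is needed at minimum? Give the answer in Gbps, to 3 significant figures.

L = 6000 bits.
Propagation delay = 366 / 2.3e+08 = 1.5913 μs.
Transmission budget = 5.04 − 1.5913 = 3.4487 μs.
R ≥ L / t_tx = 6000 bits / 3.4487e-06 s = 1.74 Gbps.

1.74 Gbps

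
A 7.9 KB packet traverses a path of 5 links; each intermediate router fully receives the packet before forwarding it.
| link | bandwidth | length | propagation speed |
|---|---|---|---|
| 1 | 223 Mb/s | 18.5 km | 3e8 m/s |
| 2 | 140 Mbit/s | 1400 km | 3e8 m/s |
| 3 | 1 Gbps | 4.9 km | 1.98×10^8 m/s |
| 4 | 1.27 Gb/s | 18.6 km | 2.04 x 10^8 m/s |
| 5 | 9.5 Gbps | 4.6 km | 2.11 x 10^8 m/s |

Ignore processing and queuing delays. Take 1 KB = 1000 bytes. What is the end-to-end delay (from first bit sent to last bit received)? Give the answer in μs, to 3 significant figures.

5720 μs

L = 63200 bits.
Transmission delays (L/R per hop): 283.408, 451.429, 63.2, 49.7638, 6.65263 μs; sum = 854.453 μs.
Propagation delays (d/s per hop): 61.6667, 4666.67, 24.7475, 91.1765, 21.8009 μs; sum = 4866.06 μs.
End-to-end = 5720 μs.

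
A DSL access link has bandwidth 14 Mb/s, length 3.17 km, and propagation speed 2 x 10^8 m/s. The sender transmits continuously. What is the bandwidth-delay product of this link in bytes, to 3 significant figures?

27.7 bytes

Propagation delay = 3170 / 200000000 = 1.585e-05 s.
BDP = R × t_prop = 14000000 × 1.585e-05 = 221.9 bits.
In bytes: 221.9/8 = 27.7 bytes.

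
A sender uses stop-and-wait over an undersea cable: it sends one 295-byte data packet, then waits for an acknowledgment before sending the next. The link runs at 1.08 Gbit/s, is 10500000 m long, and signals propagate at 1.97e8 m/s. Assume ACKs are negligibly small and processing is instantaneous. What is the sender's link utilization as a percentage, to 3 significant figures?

t_tx = L/R = 2360/1080000000 = 2.18519e-06 s.
t_prop = 10500000/197000000 = 0.0532995 s; RTT = 0.106599 s.
Cycle = t_tx + RTT = 0.106601 s.
Utilization = t_tx / cycle = 2.18519e-06/0.106601 = 0.00205 %.

0.00205 %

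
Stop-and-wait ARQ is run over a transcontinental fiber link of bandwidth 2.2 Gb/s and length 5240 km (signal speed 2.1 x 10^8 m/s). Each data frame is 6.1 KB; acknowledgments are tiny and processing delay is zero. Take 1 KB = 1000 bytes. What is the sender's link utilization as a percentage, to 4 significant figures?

t_tx = L/R = 48800/2200000000 = 2.21818e-05 s.
t_prop = 5240000/210000000 = 0.0249524 s; RTT = 0.0499048 s.
Cycle = t_tx + RTT = 0.0499269 s.
Utilization = t_tx / cycle = 2.21818e-05/0.0499269 = 0.04443 %.

0.04443 %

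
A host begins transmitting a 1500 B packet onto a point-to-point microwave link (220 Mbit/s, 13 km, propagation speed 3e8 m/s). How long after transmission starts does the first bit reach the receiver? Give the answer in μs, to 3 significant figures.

43.3 μs

First bit experiences only propagation delay: d/s = 13000/300000000 = 43.3 μs.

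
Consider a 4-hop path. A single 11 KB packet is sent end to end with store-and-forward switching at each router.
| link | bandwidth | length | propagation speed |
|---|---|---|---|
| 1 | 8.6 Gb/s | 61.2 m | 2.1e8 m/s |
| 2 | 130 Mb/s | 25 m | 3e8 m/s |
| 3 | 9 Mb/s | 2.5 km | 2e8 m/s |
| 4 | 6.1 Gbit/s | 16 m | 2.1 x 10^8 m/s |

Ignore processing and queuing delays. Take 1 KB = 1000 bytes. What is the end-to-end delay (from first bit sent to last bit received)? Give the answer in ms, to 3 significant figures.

10.5 ms

L = 88000 bits.
Transmission delays (L/R per hop): 0.0102326, 0.676923, 9.77778, 0.0144262 ms; sum = 10.4794 ms.
Propagation delays (d/s per hop): 0.000291429, 8.33333e-05, 0.0125, 7.61905e-05 ms; sum = 0.012951 ms.
End-to-end = 10.5 ms.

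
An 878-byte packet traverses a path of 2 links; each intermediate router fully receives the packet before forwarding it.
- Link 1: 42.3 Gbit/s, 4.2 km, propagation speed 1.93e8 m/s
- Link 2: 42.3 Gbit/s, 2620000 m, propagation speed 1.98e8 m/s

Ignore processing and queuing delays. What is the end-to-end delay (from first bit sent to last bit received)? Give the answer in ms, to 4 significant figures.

13.25 ms

L = 878 × 8 = 7024 bits.
Transmission delay per hop = L/R = 7024/42300000000 = 0.000166052 ms; 2 hops → 0.000332104 ms.
Propagation delays (d/s per hop): 0.0217617, 13.2323 ms; sum = 13.2541 ms.
End-to-end = 13.25 ms.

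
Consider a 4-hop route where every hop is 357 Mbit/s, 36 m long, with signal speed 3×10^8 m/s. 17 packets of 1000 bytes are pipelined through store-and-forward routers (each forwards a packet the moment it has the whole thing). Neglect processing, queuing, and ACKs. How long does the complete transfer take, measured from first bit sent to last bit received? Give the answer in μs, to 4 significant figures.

448.7 μs

Per-hop transmission t_tx = L/R = 8000/357000000 = 22.409 μs.
Per-hop propagation t_prop = 36/300000000 = 0.12 μs.
Pipeline fill: first packet needs 4·t_tx to clear all hops; remaining 16 packets each add one t_tx.
Total = (4+17-1)·t_tx + 4·t_prop = 20·22.409 + 4·0.12 = 448.7 μs.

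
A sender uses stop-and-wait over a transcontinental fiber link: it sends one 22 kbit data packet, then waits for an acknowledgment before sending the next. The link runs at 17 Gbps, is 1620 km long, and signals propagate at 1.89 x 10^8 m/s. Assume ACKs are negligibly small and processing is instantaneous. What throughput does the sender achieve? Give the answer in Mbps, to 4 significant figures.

t_tx = L/R = 22000/17000000000 = 1.29412e-06 s.
t_prop = 1620000/189000000 = 0.00857143 s; RTT = 0.0171429 s.
Cycle = t_tx + RTT = 0.0171442 s.
Throughput = L / cycle = 22000 / 0.0171442 = 1.283 Mbps.

1.283 Mbps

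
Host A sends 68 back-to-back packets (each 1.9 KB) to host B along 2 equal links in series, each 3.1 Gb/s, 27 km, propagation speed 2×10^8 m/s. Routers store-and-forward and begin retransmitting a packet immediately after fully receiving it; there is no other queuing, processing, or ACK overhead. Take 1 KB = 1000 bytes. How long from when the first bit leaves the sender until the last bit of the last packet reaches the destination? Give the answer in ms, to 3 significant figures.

0.608 ms

Per-hop transmission t_tx = L/R = 15200/3100000000 = 0.00490323 ms.
Per-hop propagation t_prop = 27000/200000000 = 0.135 ms.
Pipeline fill: first packet needs 2·t_tx to clear all hops; remaining 67 packets each add one t_tx.
Total = (2+68-1)·t_tx + 2·t_prop = 69·0.00490323 + 2·0.135 = 0.608 ms.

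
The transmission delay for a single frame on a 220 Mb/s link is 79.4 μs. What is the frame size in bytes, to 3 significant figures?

L = R × t_tx = 220000000 b/s × 7.94e-05 s = 17468 bits.
In bytes: 17468 / 8 = 2180 bytes.

2180 bytes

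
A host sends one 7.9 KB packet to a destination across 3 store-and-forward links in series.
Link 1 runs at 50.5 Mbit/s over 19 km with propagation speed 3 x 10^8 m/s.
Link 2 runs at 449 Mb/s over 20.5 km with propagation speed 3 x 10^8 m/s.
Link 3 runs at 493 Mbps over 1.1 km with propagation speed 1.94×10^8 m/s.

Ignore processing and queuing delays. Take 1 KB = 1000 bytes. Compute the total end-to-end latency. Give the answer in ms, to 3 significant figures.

L = 63200 bits.
Transmission delays (L/R per hop): 1.25149, 0.140757, 0.128195 ms; sum = 1.52044 ms.
Propagation delays (d/s per hop): 0.0633333, 0.0683333, 0.0056701 ms; sum = 0.137337 ms.
End-to-end = 1.66 ms.

1.66 ms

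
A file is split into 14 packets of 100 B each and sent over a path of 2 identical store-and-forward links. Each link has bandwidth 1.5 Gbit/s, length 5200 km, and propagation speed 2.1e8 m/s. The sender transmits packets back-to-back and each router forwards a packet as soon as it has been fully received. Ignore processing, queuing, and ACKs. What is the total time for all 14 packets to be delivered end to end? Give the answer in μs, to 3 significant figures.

Per-hop transmission t_tx = L/R = 800/1500000000 = 0.533333 μs.
Per-hop propagation t_prop = 5200000/210000000 = 24761.9 μs.
Pipeline fill: first packet needs 2·t_tx to clear all hops; remaining 13 packets each add one t_tx.
Total = (2+14-1)·t_tx + 2·t_prop = 15·0.533333 + 2·24761.9 = 49500 μs.

49500 μs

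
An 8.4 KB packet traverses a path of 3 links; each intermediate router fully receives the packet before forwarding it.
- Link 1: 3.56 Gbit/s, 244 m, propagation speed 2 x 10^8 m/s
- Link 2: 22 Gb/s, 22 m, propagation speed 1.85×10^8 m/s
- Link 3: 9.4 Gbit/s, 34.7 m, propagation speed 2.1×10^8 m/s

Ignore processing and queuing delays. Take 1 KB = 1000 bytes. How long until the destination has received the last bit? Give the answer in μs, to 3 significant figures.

30.6 μs

L = 67200 bits.
Transmission delays (L/R per hop): 18.8764, 3.05455, 7.14894 μs; sum = 29.0799 μs.
Propagation delays (d/s per hop): 1.22, 0.118919, 0.165238 μs; sum = 1.50416 μs.
End-to-end = 30.6 μs.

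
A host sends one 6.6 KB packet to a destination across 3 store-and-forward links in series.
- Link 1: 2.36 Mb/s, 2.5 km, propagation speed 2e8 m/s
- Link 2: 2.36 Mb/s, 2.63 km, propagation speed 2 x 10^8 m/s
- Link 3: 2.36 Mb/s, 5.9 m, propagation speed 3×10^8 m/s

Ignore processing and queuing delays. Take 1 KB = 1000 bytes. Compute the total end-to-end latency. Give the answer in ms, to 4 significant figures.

67.14 ms

L = 52800 bits.
Transmission delay per hop = L/R = 52800/2360000 = 22.3729 ms; 3 hops → 67.1186 ms.
Propagation delays (d/s per hop): 0.0125, 0.01315, 1.96667e-05 ms; sum = 0.0256697 ms.
End-to-end = 67.14 ms.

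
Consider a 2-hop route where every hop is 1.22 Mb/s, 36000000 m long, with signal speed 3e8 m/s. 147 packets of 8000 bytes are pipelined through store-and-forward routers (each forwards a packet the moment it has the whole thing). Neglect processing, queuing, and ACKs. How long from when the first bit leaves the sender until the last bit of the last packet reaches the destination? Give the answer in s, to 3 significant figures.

Per-hop transmission t_tx = L/R = 64000/1220000 = 0.052459 s.
Per-hop propagation t_prop = 36000000/300000000 = 0.12 s.
Pipeline fill: first packet needs 2·t_tx to clear all hops; remaining 146 packets each add one t_tx.
Total = (2+147-1)·t_tx + 2·t_prop = 148·0.052459 + 2·0.12 = 8.00 s.

8.00 s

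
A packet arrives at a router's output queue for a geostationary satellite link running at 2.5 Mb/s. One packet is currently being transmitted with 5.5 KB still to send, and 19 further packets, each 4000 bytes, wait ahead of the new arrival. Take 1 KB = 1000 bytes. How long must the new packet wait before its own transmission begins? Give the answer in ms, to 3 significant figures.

Each queued packet: L/R = 32000/2500000 = 12.8 ms.
19 queued → 243.2 ms.
Plus remaining 44000 bits of current packet: 17.6 ms.
Queuing delay = 261 ms.

261 ms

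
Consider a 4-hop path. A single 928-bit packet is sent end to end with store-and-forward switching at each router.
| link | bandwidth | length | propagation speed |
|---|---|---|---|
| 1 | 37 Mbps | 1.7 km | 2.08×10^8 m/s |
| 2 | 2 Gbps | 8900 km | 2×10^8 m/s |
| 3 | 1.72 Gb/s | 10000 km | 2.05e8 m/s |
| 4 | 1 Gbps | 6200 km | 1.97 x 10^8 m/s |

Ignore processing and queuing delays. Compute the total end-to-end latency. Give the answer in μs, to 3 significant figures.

125000 μs

Transmission delays (L/R per hop): 25.0811, 0.464, 0.539535, 0.928 μs; sum = 27.0126 μs.
Propagation delays (d/s per hop): 8.17308, 44500, 48780.5, 31472.1 μs; sum = 124761 μs.
End-to-end = 125000 μs.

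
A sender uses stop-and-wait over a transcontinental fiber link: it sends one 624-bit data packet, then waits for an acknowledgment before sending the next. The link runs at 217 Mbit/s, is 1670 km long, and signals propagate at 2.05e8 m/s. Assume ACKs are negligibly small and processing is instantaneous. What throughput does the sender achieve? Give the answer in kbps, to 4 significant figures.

38.29 kbps

t_tx = L/R = 624/217000000 = 2.87558e-06 s.
t_prop = 1670000/2.05e+08 = 0.00814634 s; RTT = 0.0162927 s.
Cycle = t_tx + RTT = 0.0162956 s.
Throughput = L / cycle = 624 / 0.0162956 = 38.29 kbps.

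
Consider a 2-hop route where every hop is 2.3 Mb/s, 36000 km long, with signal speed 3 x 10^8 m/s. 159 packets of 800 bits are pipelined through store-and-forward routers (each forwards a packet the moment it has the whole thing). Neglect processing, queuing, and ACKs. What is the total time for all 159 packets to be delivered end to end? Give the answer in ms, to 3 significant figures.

296 ms

Per-hop transmission t_tx = L/R = 800/2300000 = 0.347826 ms.
Per-hop propagation t_prop = 36000000/300000000 = 120 ms.
Pipeline fill: first packet needs 2·t_tx to clear all hops; remaining 158 packets each add one t_tx.
Total = (2+159-1)·t_tx + 2·t_prop = 160·0.347826 + 2·120 = 296 ms.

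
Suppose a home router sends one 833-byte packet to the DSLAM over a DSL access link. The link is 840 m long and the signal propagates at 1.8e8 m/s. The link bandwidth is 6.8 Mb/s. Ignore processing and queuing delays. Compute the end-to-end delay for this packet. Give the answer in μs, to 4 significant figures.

984.7 μs

L = 833 × 8 = 6664 bits.
Transmission delay = L/R = 6664 / 6800000 = 980 μs.
Propagation delay = d/s = 840 m / 180000000 m/s = 4.66667 μs.
Total = 984.7 μs.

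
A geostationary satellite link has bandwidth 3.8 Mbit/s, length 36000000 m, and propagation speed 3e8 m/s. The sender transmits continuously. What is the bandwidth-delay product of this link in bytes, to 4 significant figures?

Propagation delay = 36000000 / 300000000 = 0.12 s.
BDP = R × t_prop = 3800000 × 0.12 = 456000 bits.
In bytes: 456000/8 = 57000 bytes.

57000 bytes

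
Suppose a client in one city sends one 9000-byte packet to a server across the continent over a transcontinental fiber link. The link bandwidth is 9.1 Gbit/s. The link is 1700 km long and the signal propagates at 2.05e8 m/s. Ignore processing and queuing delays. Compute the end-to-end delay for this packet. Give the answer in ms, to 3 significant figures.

L = 9000 × 8 = 72000 bits.
Transmission delay = L/R = 72000 / 9100000000 = 0.00791209 ms.
Propagation delay = d/s = 1700000 m / 2.05e+08 m/s = 8.29268 ms.
Total = 8.30 ms.

8.30 ms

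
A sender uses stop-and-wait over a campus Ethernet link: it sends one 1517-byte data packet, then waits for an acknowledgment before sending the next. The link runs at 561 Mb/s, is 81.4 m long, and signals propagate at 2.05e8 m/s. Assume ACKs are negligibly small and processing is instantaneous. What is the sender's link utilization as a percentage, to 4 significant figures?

t_tx = L/R = 12136/561000000 = 2.16328e-05 s.
t_prop = 81.4/2.05e+08 = 3.97073e-07 s; RTT = 7.94146e-07 s.
Cycle = t_tx + RTT = 2.24269e-05 s.
Utilization = t_tx / cycle = 2.16328e-05/2.24269e-05 = 96.46 %.

96.46 %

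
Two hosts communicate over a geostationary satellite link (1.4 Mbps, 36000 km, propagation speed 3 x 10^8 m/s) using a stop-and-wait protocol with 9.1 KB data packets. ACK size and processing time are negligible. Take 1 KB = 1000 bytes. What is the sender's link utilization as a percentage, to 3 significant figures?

t_tx = L/R = 72800/1400000 = 0.052 s.
t_prop = 36000000/300000000 = 0.12 s; RTT = 0.24 s.
Cycle = t_tx + RTT = 0.292 s.
Utilization = t_tx / cycle = 0.052/0.292 = 17.8 %.

17.8 %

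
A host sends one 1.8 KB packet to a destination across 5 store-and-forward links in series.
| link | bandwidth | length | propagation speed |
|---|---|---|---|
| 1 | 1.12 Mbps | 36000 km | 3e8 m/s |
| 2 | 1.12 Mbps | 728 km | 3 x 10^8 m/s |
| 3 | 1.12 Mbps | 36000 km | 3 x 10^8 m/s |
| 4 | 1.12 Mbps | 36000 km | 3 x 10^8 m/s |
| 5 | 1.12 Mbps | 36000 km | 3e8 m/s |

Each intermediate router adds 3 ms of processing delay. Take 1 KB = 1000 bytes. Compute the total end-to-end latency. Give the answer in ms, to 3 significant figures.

L = 14400 bits.
Transmission delay per hop = L/R = 14400/1120000 = 12.8571 ms; 5 hops → 64.2857 ms.
Propagation delays (d/s per hop): 120, 2.42667, 120, 120, 120 ms; sum = 482.427 ms.
Processing at 4 router(s): 4 × 3 ms = 12 ms.
End-to-end = 559 ms.

559 ms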